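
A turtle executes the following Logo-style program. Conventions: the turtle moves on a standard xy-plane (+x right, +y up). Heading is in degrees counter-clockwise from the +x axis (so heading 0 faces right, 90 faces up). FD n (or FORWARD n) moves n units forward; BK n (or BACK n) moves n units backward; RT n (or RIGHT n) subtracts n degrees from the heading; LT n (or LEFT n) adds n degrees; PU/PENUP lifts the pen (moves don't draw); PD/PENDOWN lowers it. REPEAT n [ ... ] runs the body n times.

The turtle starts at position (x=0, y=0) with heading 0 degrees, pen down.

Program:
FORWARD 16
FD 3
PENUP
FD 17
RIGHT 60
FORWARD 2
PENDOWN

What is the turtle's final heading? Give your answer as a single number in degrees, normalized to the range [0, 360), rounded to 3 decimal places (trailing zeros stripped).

Answer: 300

Derivation:
Executing turtle program step by step:
Start: pos=(0,0), heading=0, pen down
FD 16: (0,0) -> (16,0) [heading=0, draw]
FD 3: (16,0) -> (19,0) [heading=0, draw]
PU: pen up
FD 17: (19,0) -> (36,0) [heading=0, move]
RT 60: heading 0 -> 300
FD 2: (36,0) -> (37,-1.732) [heading=300, move]
PD: pen down
Final: pos=(37,-1.732), heading=300, 2 segment(s) drawn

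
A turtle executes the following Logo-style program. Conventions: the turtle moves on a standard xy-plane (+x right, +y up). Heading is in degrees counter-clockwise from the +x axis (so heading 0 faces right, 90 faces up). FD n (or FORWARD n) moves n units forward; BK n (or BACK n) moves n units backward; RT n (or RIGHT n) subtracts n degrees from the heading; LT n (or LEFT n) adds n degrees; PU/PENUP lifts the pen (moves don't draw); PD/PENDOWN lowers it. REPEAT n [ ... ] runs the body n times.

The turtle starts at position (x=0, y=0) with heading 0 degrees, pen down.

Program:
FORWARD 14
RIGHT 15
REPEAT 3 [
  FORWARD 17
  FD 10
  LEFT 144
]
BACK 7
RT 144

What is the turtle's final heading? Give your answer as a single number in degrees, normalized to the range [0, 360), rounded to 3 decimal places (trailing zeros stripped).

Executing turtle program step by step:
Start: pos=(0,0), heading=0, pen down
FD 14: (0,0) -> (14,0) [heading=0, draw]
RT 15: heading 0 -> 345
REPEAT 3 [
  -- iteration 1/3 --
  FD 17: (14,0) -> (30.421,-4.4) [heading=345, draw]
  FD 10: (30.421,-4.4) -> (40.08,-6.988) [heading=345, draw]
  LT 144: heading 345 -> 129
  -- iteration 2/3 --
  FD 17: (40.08,-6.988) -> (29.382,6.223) [heading=129, draw]
  FD 10: (29.382,6.223) -> (23.088,13.995) [heading=129, draw]
  LT 144: heading 129 -> 273
  -- iteration 3/3 --
  FD 17: (23.088,13.995) -> (23.978,-2.982) [heading=273, draw]
  FD 10: (23.978,-2.982) -> (24.501,-12.968) [heading=273, draw]
  LT 144: heading 273 -> 57
]
BK 7: (24.501,-12.968) -> (20.689,-18.839) [heading=57, draw]
RT 144: heading 57 -> 273
Final: pos=(20.689,-18.839), heading=273, 8 segment(s) drawn

Answer: 273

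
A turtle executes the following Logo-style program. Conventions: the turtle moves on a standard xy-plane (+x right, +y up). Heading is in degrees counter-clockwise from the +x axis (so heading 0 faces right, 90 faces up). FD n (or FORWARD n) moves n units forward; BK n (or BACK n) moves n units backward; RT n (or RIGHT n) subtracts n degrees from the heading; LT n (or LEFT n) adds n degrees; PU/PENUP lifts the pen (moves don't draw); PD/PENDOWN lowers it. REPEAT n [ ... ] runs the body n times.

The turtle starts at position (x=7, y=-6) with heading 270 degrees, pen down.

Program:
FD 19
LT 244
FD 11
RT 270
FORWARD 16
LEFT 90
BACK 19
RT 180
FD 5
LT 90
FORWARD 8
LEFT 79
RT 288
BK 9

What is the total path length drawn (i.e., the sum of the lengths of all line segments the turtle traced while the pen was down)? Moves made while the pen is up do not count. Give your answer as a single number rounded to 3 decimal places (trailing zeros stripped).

Executing turtle program step by step:
Start: pos=(7,-6), heading=270, pen down
FD 19: (7,-6) -> (7,-25) [heading=270, draw]
LT 244: heading 270 -> 154
FD 11: (7,-25) -> (-2.887,-20.178) [heading=154, draw]
RT 270: heading 154 -> 244
FD 16: (-2.887,-20.178) -> (-9.901,-34.559) [heading=244, draw]
LT 90: heading 244 -> 334
BK 19: (-9.901,-34.559) -> (-26.978,-26.23) [heading=334, draw]
RT 180: heading 334 -> 154
FD 5: (-26.978,-26.23) -> (-31.472,-24.038) [heading=154, draw]
LT 90: heading 154 -> 244
FD 8: (-31.472,-24.038) -> (-34.979,-31.228) [heading=244, draw]
LT 79: heading 244 -> 323
RT 288: heading 323 -> 35
BK 9: (-34.979,-31.228) -> (-42.351,-36.39) [heading=35, draw]
Final: pos=(-42.351,-36.39), heading=35, 7 segment(s) drawn

Segment lengths:
  seg 1: (7,-6) -> (7,-25), length = 19
  seg 2: (7,-25) -> (-2.887,-20.178), length = 11
  seg 3: (-2.887,-20.178) -> (-9.901,-34.559), length = 16
  seg 4: (-9.901,-34.559) -> (-26.978,-26.23), length = 19
  seg 5: (-26.978,-26.23) -> (-31.472,-24.038), length = 5
  seg 6: (-31.472,-24.038) -> (-34.979,-31.228), length = 8
  seg 7: (-34.979,-31.228) -> (-42.351,-36.39), length = 9
Total = 87

Answer: 87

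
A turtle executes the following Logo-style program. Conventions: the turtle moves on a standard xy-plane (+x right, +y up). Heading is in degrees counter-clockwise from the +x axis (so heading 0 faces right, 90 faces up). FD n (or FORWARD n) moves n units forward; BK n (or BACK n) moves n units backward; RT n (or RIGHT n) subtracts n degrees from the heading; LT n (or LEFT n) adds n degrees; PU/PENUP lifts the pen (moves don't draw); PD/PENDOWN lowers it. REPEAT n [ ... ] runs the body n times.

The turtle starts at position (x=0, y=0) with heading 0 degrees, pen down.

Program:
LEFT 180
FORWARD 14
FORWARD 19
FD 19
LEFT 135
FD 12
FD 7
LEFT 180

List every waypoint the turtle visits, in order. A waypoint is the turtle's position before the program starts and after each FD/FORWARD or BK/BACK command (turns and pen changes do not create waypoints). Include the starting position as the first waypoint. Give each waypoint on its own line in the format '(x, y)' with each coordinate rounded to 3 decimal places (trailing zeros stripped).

Executing turtle program step by step:
Start: pos=(0,0), heading=0, pen down
LT 180: heading 0 -> 180
FD 14: (0,0) -> (-14,0) [heading=180, draw]
FD 19: (-14,0) -> (-33,0) [heading=180, draw]
FD 19: (-33,0) -> (-52,0) [heading=180, draw]
LT 135: heading 180 -> 315
FD 12: (-52,0) -> (-43.515,-8.485) [heading=315, draw]
FD 7: (-43.515,-8.485) -> (-38.565,-13.435) [heading=315, draw]
LT 180: heading 315 -> 135
Final: pos=(-38.565,-13.435), heading=135, 5 segment(s) drawn
Waypoints (6 total):
(0, 0)
(-14, 0)
(-33, 0)
(-52, 0)
(-43.515, -8.485)
(-38.565, -13.435)

Answer: (0, 0)
(-14, 0)
(-33, 0)
(-52, 0)
(-43.515, -8.485)
(-38.565, -13.435)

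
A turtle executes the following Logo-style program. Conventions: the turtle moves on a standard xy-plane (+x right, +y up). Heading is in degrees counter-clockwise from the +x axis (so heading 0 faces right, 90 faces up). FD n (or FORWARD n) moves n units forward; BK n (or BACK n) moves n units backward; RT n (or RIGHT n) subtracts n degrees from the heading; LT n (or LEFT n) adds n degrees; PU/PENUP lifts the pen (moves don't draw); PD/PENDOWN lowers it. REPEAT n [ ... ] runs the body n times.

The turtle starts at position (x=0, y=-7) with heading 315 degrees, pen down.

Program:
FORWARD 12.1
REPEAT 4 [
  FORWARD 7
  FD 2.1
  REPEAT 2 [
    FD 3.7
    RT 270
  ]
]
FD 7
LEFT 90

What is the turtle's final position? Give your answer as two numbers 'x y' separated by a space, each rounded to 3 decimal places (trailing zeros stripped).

Answer: 13.506 -20.506

Derivation:
Executing turtle program step by step:
Start: pos=(0,-7), heading=315, pen down
FD 12.1: (0,-7) -> (8.556,-15.556) [heading=315, draw]
REPEAT 4 [
  -- iteration 1/4 --
  FD 7: (8.556,-15.556) -> (13.506,-20.506) [heading=315, draw]
  FD 2.1: (13.506,-20.506) -> (14.991,-21.991) [heading=315, draw]
  REPEAT 2 [
    -- iteration 1/2 --
    FD 3.7: (14.991,-21.991) -> (17.607,-24.607) [heading=315, draw]
    RT 270: heading 315 -> 45
    -- iteration 2/2 --
    FD 3.7: (17.607,-24.607) -> (20.223,-21.991) [heading=45, draw]
    RT 270: heading 45 -> 135
  ]
  -- iteration 2/4 --
  FD 7: (20.223,-21.991) -> (15.274,-17.041) [heading=135, draw]
  FD 2.1: (15.274,-17.041) -> (13.789,-15.556) [heading=135, draw]
  REPEAT 2 [
    -- iteration 1/2 --
    FD 3.7: (13.789,-15.556) -> (11.172,-12.94) [heading=135, draw]
    RT 270: heading 135 -> 225
    -- iteration 2/2 --
    FD 3.7: (11.172,-12.94) -> (8.556,-15.556) [heading=225, draw]
    RT 270: heading 225 -> 315
  ]
  -- iteration 3/4 --
  FD 7: (8.556,-15.556) -> (13.506,-20.506) [heading=315, draw]
  FD 2.1: (13.506,-20.506) -> (14.991,-21.991) [heading=315, draw]
  REPEAT 2 [
    -- iteration 1/2 --
    FD 3.7: (14.991,-21.991) -> (17.607,-24.607) [heading=315, draw]
    RT 270: heading 315 -> 45
    -- iteration 2/2 --
    FD 3.7: (17.607,-24.607) -> (20.223,-21.991) [heading=45, draw]
    RT 270: heading 45 -> 135
  ]
  -- iteration 4/4 --
  FD 7: (20.223,-21.991) -> (15.274,-17.041) [heading=135, draw]
  FD 2.1: (15.274,-17.041) -> (13.789,-15.556) [heading=135, draw]
  REPEAT 2 [
    -- iteration 1/2 --
    FD 3.7: (13.789,-15.556) -> (11.172,-12.94) [heading=135, draw]
    RT 270: heading 135 -> 225
    -- iteration 2/2 --
    FD 3.7: (11.172,-12.94) -> (8.556,-15.556) [heading=225, draw]
    RT 270: heading 225 -> 315
  ]
]
FD 7: (8.556,-15.556) -> (13.506,-20.506) [heading=315, draw]
LT 90: heading 315 -> 45
Final: pos=(13.506,-20.506), heading=45, 18 segment(s) drawn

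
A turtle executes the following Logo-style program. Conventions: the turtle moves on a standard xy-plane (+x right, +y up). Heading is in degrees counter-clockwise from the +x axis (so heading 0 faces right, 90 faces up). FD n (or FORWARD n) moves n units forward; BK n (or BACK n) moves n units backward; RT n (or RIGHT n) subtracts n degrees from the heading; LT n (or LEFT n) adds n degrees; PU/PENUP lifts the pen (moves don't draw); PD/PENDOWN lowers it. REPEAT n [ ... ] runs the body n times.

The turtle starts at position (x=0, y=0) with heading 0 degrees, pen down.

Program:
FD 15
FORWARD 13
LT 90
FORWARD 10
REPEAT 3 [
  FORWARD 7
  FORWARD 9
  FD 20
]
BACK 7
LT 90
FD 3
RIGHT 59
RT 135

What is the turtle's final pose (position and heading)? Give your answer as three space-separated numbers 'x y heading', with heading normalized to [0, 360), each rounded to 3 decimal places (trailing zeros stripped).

Answer: 25 111 346

Derivation:
Executing turtle program step by step:
Start: pos=(0,0), heading=0, pen down
FD 15: (0,0) -> (15,0) [heading=0, draw]
FD 13: (15,0) -> (28,0) [heading=0, draw]
LT 90: heading 0 -> 90
FD 10: (28,0) -> (28,10) [heading=90, draw]
REPEAT 3 [
  -- iteration 1/3 --
  FD 7: (28,10) -> (28,17) [heading=90, draw]
  FD 9: (28,17) -> (28,26) [heading=90, draw]
  FD 20: (28,26) -> (28,46) [heading=90, draw]
  -- iteration 2/3 --
  FD 7: (28,46) -> (28,53) [heading=90, draw]
  FD 9: (28,53) -> (28,62) [heading=90, draw]
  FD 20: (28,62) -> (28,82) [heading=90, draw]
  -- iteration 3/3 --
  FD 7: (28,82) -> (28,89) [heading=90, draw]
  FD 9: (28,89) -> (28,98) [heading=90, draw]
  FD 20: (28,98) -> (28,118) [heading=90, draw]
]
BK 7: (28,118) -> (28,111) [heading=90, draw]
LT 90: heading 90 -> 180
FD 3: (28,111) -> (25,111) [heading=180, draw]
RT 59: heading 180 -> 121
RT 135: heading 121 -> 346
Final: pos=(25,111), heading=346, 14 segment(s) drawn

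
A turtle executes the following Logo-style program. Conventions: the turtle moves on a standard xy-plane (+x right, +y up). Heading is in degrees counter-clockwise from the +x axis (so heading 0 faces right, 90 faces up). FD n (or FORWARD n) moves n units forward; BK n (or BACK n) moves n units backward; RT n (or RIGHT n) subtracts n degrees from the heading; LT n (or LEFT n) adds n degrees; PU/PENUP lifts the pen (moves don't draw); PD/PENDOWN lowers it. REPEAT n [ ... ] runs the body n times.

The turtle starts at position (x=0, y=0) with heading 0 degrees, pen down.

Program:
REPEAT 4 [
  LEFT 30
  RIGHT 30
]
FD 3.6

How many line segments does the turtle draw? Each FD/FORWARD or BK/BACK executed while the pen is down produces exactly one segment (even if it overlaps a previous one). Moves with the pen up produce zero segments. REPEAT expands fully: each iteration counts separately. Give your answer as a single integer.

Executing turtle program step by step:
Start: pos=(0,0), heading=0, pen down
REPEAT 4 [
  -- iteration 1/4 --
  LT 30: heading 0 -> 30
  RT 30: heading 30 -> 0
  -- iteration 2/4 --
  LT 30: heading 0 -> 30
  RT 30: heading 30 -> 0
  -- iteration 3/4 --
  LT 30: heading 0 -> 30
  RT 30: heading 30 -> 0
  -- iteration 4/4 --
  LT 30: heading 0 -> 30
  RT 30: heading 30 -> 0
]
FD 3.6: (0,0) -> (3.6,0) [heading=0, draw]
Final: pos=(3.6,0), heading=0, 1 segment(s) drawn
Segments drawn: 1

Answer: 1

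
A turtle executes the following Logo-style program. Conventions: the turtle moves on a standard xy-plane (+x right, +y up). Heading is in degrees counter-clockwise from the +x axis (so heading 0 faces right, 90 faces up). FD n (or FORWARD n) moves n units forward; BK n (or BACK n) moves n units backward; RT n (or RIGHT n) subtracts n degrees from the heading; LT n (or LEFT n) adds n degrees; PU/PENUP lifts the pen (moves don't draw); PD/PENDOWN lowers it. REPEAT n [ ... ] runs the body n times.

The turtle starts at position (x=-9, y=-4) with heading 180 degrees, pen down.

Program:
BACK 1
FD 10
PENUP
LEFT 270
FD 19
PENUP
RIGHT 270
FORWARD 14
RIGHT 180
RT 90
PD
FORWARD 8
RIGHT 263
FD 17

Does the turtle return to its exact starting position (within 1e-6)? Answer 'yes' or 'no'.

Executing turtle program step by step:
Start: pos=(-9,-4), heading=180, pen down
BK 1: (-9,-4) -> (-8,-4) [heading=180, draw]
FD 10: (-8,-4) -> (-18,-4) [heading=180, draw]
PU: pen up
LT 270: heading 180 -> 90
FD 19: (-18,-4) -> (-18,15) [heading=90, move]
PU: pen up
RT 270: heading 90 -> 180
FD 14: (-18,15) -> (-32,15) [heading=180, move]
RT 180: heading 180 -> 0
RT 90: heading 0 -> 270
PD: pen down
FD 8: (-32,15) -> (-32,7) [heading=270, draw]
RT 263: heading 270 -> 7
FD 17: (-32,7) -> (-15.127,9.072) [heading=7, draw]
Final: pos=(-15.127,9.072), heading=7, 4 segment(s) drawn

Start position: (-9, -4)
Final position: (-15.127, 9.072)
Distance = 14.436; >= 1e-6 -> NOT closed

Answer: no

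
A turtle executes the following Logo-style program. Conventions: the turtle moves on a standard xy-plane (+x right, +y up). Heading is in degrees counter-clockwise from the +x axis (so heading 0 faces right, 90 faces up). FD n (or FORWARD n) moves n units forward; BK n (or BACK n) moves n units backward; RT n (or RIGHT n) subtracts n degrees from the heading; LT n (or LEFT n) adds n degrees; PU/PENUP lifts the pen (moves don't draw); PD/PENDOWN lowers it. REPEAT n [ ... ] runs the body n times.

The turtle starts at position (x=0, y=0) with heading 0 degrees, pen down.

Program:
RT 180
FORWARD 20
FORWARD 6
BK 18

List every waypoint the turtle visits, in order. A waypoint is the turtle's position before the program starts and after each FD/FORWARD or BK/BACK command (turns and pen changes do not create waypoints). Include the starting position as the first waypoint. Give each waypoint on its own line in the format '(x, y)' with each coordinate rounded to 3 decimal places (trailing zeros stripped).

Executing turtle program step by step:
Start: pos=(0,0), heading=0, pen down
RT 180: heading 0 -> 180
FD 20: (0,0) -> (-20,0) [heading=180, draw]
FD 6: (-20,0) -> (-26,0) [heading=180, draw]
BK 18: (-26,0) -> (-8,0) [heading=180, draw]
Final: pos=(-8,0), heading=180, 3 segment(s) drawn
Waypoints (4 total):
(0, 0)
(-20, 0)
(-26, 0)
(-8, 0)

Answer: (0, 0)
(-20, 0)
(-26, 0)
(-8, 0)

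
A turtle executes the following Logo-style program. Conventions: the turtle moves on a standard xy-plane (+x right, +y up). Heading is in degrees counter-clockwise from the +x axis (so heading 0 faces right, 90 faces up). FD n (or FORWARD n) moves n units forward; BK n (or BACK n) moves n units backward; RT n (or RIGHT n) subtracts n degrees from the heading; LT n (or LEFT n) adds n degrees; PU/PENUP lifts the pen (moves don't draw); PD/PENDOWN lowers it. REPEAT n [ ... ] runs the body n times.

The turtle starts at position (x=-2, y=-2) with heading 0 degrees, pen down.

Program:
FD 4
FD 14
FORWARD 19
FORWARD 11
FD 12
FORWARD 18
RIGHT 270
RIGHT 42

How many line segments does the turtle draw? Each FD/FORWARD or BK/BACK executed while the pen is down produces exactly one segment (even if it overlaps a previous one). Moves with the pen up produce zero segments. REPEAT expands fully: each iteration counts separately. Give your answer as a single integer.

Executing turtle program step by step:
Start: pos=(-2,-2), heading=0, pen down
FD 4: (-2,-2) -> (2,-2) [heading=0, draw]
FD 14: (2,-2) -> (16,-2) [heading=0, draw]
FD 19: (16,-2) -> (35,-2) [heading=0, draw]
FD 11: (35,-2) -> (46,-2) [heading=0, draw]
FD 12: (46,-2) -> (58,-2) [heading=0, draw]
FD 18: (58,-2) -> (76,-2) [heading=0, draw]
RT 270: heading 0 -> 90
RT 42: heading 90 -> 48
Final: pos=(76,-2), heading=48, 6 segment(s) drawn
Segments drawn: 6

Answer: 6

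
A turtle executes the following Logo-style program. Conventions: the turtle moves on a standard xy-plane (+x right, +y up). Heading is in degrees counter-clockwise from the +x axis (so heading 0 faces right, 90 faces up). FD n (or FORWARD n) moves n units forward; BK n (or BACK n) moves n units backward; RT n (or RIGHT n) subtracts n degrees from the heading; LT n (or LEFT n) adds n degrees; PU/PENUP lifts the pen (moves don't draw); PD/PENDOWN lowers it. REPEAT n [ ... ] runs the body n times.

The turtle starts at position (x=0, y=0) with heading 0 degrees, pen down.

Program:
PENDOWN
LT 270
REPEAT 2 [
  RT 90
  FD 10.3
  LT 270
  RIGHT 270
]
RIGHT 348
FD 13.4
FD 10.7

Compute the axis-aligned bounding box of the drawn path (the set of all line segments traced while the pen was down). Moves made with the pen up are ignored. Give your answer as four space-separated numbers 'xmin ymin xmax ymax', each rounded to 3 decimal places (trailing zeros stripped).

Answer: -15.311 0 0 33.873

Derivation:
Executing turtle program step by step:
Start: pos=(0,0), heading=0, pen down
PD: pen down
LT 270: heading 0 -> 270
REPEAT 2 [
  -- iteration 1/2 --
  RT 90: heading 270 -> 180
  FD 10.3: (0,0) -> (-10.3,0) [heading=180, draw]
  LT 270: heading 180 -> 90
  RT 270: heading 90 -> 180
  -- iteration 2/2 --
  RT 90: heading 180 -> 90
  FD 10.3: (-10.3,0) -> (-10.3,10.3) [heading=90, draw]
  LT 270: heading 90 -> 0
  RT 270: heading 0 -> 90
]
RT 348: heading 90 -> 102
FD 13.4: (-10.3,10.3) -> (-13.086,23.407) [heading=102, draw]
FD 10.7: (-13.086,23.407) -> (-15.311,33.873) [heading=102, draw]
Final: pos=(-15.311,33.873), heading=102, 4 segment(s) drawn

Segment endpoints: x in {-15.311, -13.086, -10.3, 0}, y in {0, 0, 10.3, 23.407, 33.873}
xmin=-15.311, ymin=0, xmax=0, ymax=33.873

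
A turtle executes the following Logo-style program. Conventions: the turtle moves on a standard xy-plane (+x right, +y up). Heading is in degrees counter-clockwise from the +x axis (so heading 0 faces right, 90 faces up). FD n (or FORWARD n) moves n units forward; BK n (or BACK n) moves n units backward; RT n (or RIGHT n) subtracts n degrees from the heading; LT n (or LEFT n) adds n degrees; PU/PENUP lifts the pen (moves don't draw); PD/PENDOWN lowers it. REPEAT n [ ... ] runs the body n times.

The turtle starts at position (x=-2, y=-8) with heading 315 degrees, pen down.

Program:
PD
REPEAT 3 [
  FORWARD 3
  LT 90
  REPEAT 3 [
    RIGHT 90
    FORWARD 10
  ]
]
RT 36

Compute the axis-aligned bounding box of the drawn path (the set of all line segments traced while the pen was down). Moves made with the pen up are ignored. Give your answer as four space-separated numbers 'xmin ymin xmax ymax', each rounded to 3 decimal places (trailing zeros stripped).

Executing turtle program step by step:
Start: pos=(-2,-8), heading=315, pen down
PD: pen down
REPEAT 3 [
  -- iteration 1/3 --
  FD 3: (-2,-8) -> (0.121,-10.121) [heading=315, draw]
  LT 90: heading 315 -> 45
  REPEAT 3 [
    -- iteration 1/3 --
    RT 90: heading 45 -> 315
    FD 10: (0.121,-10.121) -> (7.192,-17.192) [heading=315, draw]
    -- iteration 2/3 --
    RT 90: heading 315 -> 225
    FD 10: (7.192,-17.192) -> (0.121,-24.263) [heading=225, draw]
    -- iteration 3/3 --
    RT 90: heading 225 -> 135
    FD 10: (0.121,-24.263) -> (-6.95,-17.192) [heading=135, draw]
  ]
  -- iteration 2/3 --
  FD 3: (-6.95,-17.192) -> (-9.071,-15.071) [heading=135, draw]
  LT 90: heading 135 -> 225
  REPEAT 3 [
    -- iteration 1/3 --
    RT 90: heading 225 -> 135
    FD 10: (-9.071,-15.071) -> (-16.142,-8) [heading=135, draw]
    -- iteration 2/3 --
    RT 90: heading 135 -> 45
    FD 10: (-16.142,-8) -> (-9.071,-0.929) [heading=45, draw]
    -- iteration 3/3 --
    RT 90: heading 45 -> 315
    FD 10: (-9.071,-0.929) -> (-2,-8) [heading=315, draw]
  ]
  -- iteration 3/3 --
  FD 3: (-2,-8) -> (0.121,-10.121) [heading=315, draw]
  LT 90: heading 315 -> 45
  REPEAT 3 [
    -- iteration 1/3 --
    RT 90: heading 45 -> 315
    FD 10: (0.121,-10.121) -> (7.192,-17.192) [heading=315, draw]
    -- iteration 2/3 --
    RT 90: heading 315 -> 225
    FD 10: (7.192,-17.192) -> (0.121,-24.263) [heading=225, draw]
    -- iteration 3/3 --
    RT 90: heading 225 -> 135
    FD 10: (0.121,-24.263) -> (-6.95,-17.192) [heading=135, draw]
  ]
]
RT 36: heading 135 -> 99
Final: pos=(-6.95,-17.192), heading=99, 12 segment(s) drawn

Segment endpoints: x in {-16.142, -9.071, -6.95, -6.95, -2, -2, 0.121, 0.121, 0.121, 0.121, 7.192, 7.192}, y in {-24.263, -17.192, -15.071, -10.121, -10.121, -8, -8, -0.929}
xmin=-16.142, ymin=-24.263, xmax=7.192, ymax=-0.929

Answer: -16.142 -24.263 7.192 -0.929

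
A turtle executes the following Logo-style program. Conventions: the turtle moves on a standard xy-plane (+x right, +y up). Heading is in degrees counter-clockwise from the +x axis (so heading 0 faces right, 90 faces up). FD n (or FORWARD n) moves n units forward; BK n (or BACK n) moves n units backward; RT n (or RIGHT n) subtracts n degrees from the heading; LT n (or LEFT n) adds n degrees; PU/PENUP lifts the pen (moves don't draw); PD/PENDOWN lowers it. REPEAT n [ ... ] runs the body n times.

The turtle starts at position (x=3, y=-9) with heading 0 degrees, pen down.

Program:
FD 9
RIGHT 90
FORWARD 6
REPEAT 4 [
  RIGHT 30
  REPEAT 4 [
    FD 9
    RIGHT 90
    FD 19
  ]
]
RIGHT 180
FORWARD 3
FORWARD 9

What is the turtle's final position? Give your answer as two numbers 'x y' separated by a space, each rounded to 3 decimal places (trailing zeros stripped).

Answer: 22.392 -21

Derivation:
Executing turtle program step by step:
Start: pos=(3,-9), heading=0, pen down
FD 9: (3,-9) -> (12,-9) [heading=0, draw]
RT 90: heading 0 -> 270
FD 6: (12,-9) -> (12,-15) [heading=270, draw]
REPEAT 4 [
  -- iteration 1/4 --
  RT 30: heading 270 -> 240
  REPEAT 4 [
    -- iteration 1/4 --
    FD 9: (12,-15) -> (7.5,-22.794) [heading=240, draw]
    RT 90: heading 240 -> 150
    FD 19: (7.5,-22.794) -> (-8.954,-13.294) [heading=150, draw]
    -- iteration 2/4 --
    FD 9: (-8.954,-13.294) -> (-16.749,-8.794) [heading=150, draw]
    RT 90: heading 150 -> 60
    FD 19: (-16.749,-8.794) -> (-7.249,7.66) [heading=60, draw]
    -- iteration 3/4 --
    FD 9: (-7.249,7.66) -> (-2.749,15.454) [heading=60, draw]
    RT 90: heading 60 -> 330
    FD 19: (-2.749,15.454) -> (13.706,5.954) [heading=330, draw]
    -- iteration 4/4 --
    FD 9: (13.706,5.954) -> (21.5,1.454) [heading=330, draw]
    RT 90: heading 330 -> 240
    FD 19: (21.5,1.454) -> (12,-15) [heading=240, draw]
  ]
  -- iteration 2/4 --
  RT 30: heading 240 -> 210
  REPEAT 4 [
    -- iteration 1/4 --
    FD 9: (12,-15) -> (4.206,-19.5) [heading=210, draw]
    RT 90: heading 210 -> 120
    FD 19: (4.206,-19.5) -> (-5.294,-3.046) [heading=120, draw]
    -- iteration 2/4 --
    FD 9: (-5.294,-3.046) -> (-9.794,4.749) [heading=120, draw]
    RT 90: heading 120 -> 30
    FD 19: (-9.794,4.749) -> (6.66,14.249) [heading=30, draw]
    -- iteration 3/4 --
    FD 9: (6.66,14.249) -> (14.454,18.749) [heading=30, draw]
    RT 90: heading 30 -> 300
    FD 19: (14.454,18.749) -> (23.954,2.294) [heading=300, draw]
    -- iteration 4/4 --
    FD 9: (23.954,2.294) -> (28.454,-5.5) [heading=300, draw]
    RT 90: heading 300 -> 210
    FD 19: (28.454,-5.5) -> (12,-15) [heading=210, draw]
  ]
  -- iteration 3/4 --
  RT 30: heading 210 -> 180
  REPEAT 4 [
    -- iteration 1/4 --
    FD 9: (12,-15) -> (3,-15) [heading=180, draw]
    RT 90: heading 180 -> 90
    FD 19: (3,-15) -> (3,4) [heading=90, draw]
    -- iteration 2/4 --
    FD 9: (3,4) -> (3,13) [heading=90, draw]
    RT 90: heading 90 -> 0
    FD 19: (3,13) -> (22,13) [heading=0, draw]
    -- iteration 3/4 --
    FD 9: (22,13) -> (31,13) [heading=0, draw]
    RT 90: heading 0 -> 270
    FD 19: (31,13) -> (31,-6) [heading=270, draw]
    -- iteration 4/4 --
    FD 9: (31,-6) -> (31,-15) [heading=270, draw]
    RT 90: heading 270 -> 180
    FD 19: (31,-15) -> (12,-15) [heading=180, draw]
  ]
  -- iteration 4/4 --
  RT 30: heading 180 -> 150
  REPEAT 4 [
    -- iteration 1/4 --
    FD 9: (12,-15) -> (4.206,-10.5) [heading=150, draw]
    RT 90: heading 150 -> 60
    FD 19: (4.206,-10.5) -> (13.706,5.954) [heading=60, draw]
    -- iteration 2/4 --
    FD 9: (13.706,5.954) -> (18.206,13.749) [heading=60, draw]
    RT 90: heading 60 -> 330
    FD 19: (18.206,13.749) -> (34.66,4.249) [heading=330, draw]
    -- iteration 3/4 --
    FD 9: (34.66,4.249) -> (42.454,-0.251) [heading=330, draw]
    RT 90: heading 330 -> 240
    FD 19: (42.454,-0.251) -> (32.954,-16.706) [heading=240, draw]
    -- iteration 4/4 --
    FD 9: (32.954,-16.706) -> (28.454,-24.5) [heading=240, draw]
    RT 90: heading 240 -> 150
    FD 19: (28.454,-24.5) -> (12,-15) [heading=150, draw]
  ]
]
RT 180: heading 150 -> 330
FD 3: (12,-15) -> (14.598,-16.5) [heading=330, draw]
FD 9: (14.598,-16.5) -> (22.392,-21) [heading=330, draw]
Final: pos=(22.392,-21), heading=330, 36 segment(s) drawn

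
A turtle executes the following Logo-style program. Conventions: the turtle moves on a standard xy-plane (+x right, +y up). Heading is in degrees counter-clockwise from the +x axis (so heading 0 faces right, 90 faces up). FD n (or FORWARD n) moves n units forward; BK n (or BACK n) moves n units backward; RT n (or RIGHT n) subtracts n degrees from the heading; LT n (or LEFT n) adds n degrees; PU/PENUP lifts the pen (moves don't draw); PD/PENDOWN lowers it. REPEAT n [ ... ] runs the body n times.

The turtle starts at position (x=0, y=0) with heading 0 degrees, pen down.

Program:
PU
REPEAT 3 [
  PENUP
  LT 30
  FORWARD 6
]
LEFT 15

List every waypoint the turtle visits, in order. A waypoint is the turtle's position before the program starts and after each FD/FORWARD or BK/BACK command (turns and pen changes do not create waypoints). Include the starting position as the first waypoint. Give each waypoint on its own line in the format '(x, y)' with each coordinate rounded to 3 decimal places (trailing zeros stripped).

Executing turtle program step by step:
Start: pos=(0,0), heading=0, pen down
PU: pen up
REPEAT 3 [
  -- iteration 1/3 --
  PU: pen up
  LT 30: heading 0 -> 30
  FD 6: (0,0) -> (5.196,3) [heading=30, move]
  -- iteration 2/3 --
  PU: pen up
  LT 30: heading 30 -> 60
  FD 6: (5.196,3) -> (8.196,8.196) [heading=60, move]
  -- iteration 3/3 --
  PU: pen up
  LT 30: heading 60 -> 90
  FD 6: (8.196,8.196) -> (8.196,14.196) [heading=90, move]
]
LT 15: heading 90 -> 105
Final: pos=(8.196,14.196), heading=105, 0 segment(s) drawn
Waypoints (4 total):
(0, 0)
(5.196, 3)
(8.196, 8.196)
(8.196, 14.196)

Answer: (0, 0)
(5.196, 3)
(8.196, 8.196)
(8.196, 14.196)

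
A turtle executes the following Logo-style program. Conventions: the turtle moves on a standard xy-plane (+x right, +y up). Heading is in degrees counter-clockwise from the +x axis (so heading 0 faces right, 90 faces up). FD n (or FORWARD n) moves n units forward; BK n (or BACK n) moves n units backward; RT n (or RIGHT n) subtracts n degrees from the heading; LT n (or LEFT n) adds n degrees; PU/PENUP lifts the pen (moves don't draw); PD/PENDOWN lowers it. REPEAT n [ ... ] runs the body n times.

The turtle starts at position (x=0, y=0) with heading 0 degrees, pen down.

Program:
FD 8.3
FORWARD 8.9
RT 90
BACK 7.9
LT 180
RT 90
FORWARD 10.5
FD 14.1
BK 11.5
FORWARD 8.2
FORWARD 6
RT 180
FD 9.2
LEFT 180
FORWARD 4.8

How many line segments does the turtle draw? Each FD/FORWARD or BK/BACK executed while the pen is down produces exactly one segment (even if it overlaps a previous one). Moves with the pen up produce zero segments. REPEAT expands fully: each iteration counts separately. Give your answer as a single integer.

Answer: 10

Derivation:
Executing turtle program step by step:
Start: pos=(0,0), heading=0, pen down
FD 8.3: (0,0) -> (8.3,0) [heading=0, draw]
FD 8.9: (8.3,0) -> (17.2,0) [heading=0, draw]
RT 90: heading 0 -> 270
BK 7.9: (17.2,0) -> (17.2,7.9) [heading=270, draw]
LT 180: heading 270 -> 90
RT 90: heading 90 -> 0
FD 10.5: (17.2,7.9) -> (27.7,7.9) [heading=0, draw]
FD 14.1: (27.7,7.9) -> (41.8,7.9) [heading=0, draw]
BK 11.5: (41.8,7.9) -> (30.3,7.9) [heading=0, draw]
FD 8.2: (30.3,7.9) -> (38.5,7.9) [heading=0, draw]
FD 6: (38.5,7.9) -> (44.5,7.9) [heading=0, draw]
RT 180: heading 0 -> 180
FD 9.2: (44.5,7.9) -> (35.3,7.9) [heading=180, draw]
LT 180: heading 180 -> 0
FD 4.8: (35.3,7.9) -> (40.1,7.9) [heading=0, draw]
Final: pos=(40.1,7.9), heading=0, 10 segment(s) drawn
Segments drawn: 10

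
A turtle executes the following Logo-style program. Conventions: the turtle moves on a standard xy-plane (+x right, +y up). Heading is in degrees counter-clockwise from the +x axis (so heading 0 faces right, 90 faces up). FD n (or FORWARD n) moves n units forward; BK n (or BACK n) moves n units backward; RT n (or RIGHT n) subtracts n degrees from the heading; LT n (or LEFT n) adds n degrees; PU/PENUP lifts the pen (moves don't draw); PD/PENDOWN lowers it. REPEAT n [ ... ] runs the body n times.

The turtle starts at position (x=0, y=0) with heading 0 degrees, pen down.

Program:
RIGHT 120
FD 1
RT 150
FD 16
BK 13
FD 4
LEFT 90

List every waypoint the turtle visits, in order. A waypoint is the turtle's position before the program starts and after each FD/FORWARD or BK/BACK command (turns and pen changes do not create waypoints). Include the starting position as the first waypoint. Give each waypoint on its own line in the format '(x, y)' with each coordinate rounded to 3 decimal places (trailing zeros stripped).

Answer: (0, 0)
(-0.5, -0.866)
(-0.5, 15.134)
(-0.5, 2.134)
(-0.5, 6.134)

Derivation:
Executing turtle program step by step:
Start: pos=(0,0), heading=0, pen down
RT 120: heading 0 -> 240
FD 1: (0,0) -> (-0.5,-0.866) [heading=240, draw]
RT 150: heading 240 -> 90
FD 16: (-0.5,-0.866) -> (-0.5,15.134) [heading=90, draw]
BK 13: (-0.5,15.134) -> (-0.5,2.134) [heading=90, draw]
FD 4: (-0.5,2.134) -> (-0.5,6.134) [heading=90, draw]
LT 90: heading 90 -> 180
Final: pos=(-0.5,6.134), heading=180, 4 segment(s) drawn
Waypoints (5 total):
(0, 0)
(-0.5, -0.866)
(-0.5, 15.134)
(-0.5, 2.134)
(-0.5, 6.134)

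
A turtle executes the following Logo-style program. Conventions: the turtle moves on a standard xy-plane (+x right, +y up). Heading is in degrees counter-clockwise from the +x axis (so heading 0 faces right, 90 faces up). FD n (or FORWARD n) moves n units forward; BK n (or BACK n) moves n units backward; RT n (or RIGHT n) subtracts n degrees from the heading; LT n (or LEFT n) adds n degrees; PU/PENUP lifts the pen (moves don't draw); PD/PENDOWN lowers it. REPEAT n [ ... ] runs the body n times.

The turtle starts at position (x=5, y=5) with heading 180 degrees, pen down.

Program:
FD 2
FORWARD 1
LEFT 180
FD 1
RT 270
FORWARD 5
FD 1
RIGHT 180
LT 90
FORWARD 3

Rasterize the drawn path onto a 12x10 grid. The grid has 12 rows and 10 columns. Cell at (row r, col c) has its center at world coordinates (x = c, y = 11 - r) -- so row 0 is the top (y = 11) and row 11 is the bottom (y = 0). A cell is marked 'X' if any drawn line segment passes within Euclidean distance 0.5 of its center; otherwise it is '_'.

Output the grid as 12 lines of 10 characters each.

Segment 0: (5,5) -> (3,5)
Segment 1: (3,5) -> (2,5)
Segment 2: (2,5) -> (3,5)
Segment 3: (3,5) -> (3,10)
Segment 4: (3,10) -> (3,11)
Segment 5: (3,11) -> (6,11)

Answer: ___XXXX___
___X______
___X______
___X______
___X______
___X______
__XXXX____
__________
__________
__________
__________
__________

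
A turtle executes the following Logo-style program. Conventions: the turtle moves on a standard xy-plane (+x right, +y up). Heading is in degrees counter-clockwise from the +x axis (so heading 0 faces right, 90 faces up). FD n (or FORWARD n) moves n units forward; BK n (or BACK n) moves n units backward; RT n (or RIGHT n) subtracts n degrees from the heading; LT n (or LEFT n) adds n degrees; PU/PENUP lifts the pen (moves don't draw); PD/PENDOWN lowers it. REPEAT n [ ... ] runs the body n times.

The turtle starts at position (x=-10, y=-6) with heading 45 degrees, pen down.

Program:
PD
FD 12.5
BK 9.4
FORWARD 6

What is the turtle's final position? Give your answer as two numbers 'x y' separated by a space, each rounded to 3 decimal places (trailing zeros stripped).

Answer: -3.565 0.435

Derivation:
Executing turtle program step by step:
Start: pos=(-10,-6), heading=45, pen down
PD: pen down
FD 12.5: (-10,-6) -> (-1.161,2.839) [heading=45, draw]
BK 9.4: (-1.161,2.839) -> (-7.808,-3.808) [heading=45, draw]
FD 6: (-7.808,-3.808) -> (-3.565,0.435) [heading=45, draw]
Final: pos=(-3.565,0.435), heading=45, 3 segment(s) drawn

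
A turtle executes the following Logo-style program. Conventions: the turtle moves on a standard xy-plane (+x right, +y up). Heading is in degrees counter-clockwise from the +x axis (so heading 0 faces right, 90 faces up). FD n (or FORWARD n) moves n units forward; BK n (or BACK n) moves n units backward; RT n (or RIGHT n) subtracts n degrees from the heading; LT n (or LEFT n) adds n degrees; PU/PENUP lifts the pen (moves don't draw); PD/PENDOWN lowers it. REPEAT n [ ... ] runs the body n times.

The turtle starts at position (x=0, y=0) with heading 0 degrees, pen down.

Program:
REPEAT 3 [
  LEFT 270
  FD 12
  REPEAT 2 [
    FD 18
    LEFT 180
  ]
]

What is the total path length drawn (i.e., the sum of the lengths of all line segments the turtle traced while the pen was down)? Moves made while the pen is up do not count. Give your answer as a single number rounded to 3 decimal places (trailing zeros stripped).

Executing turtle program step by step:
Start: pos=(0,0), heading=0, pen down
REPEAT 3 [
  -- iteration 1/3 --
  LT 270: heading 0 -> 270
  FD 12: (0,0) -> (0,-12) [heading=270, draw]
  REPEAT 2 [
    -- iteration 1/2 --
    FD 18: (0,-12) -> (0,-30) [heading=270, draw]
    LT 180: heading 270 -> 90
    -- iteration 2/2 --
    FD 18: (0,-30) -> (0,-12) [heading=90, draw]
    LT 180: heading 90 -> 270
  ]
  -- iteration 2/3 --
  LT 270: heading 270 -> 180
  FD 12: (0,-12) -> (-12,-12) [heading=180, draw]
  REPEAT 2 [
    -- iteration 1/2 --
    FD 18: (-12,-12) -> (-30,-12) [heading=180, draw]
    LT 180: heading 180 -> 0
    -- iteration 2/2 --
    FD 18: (-30,-12) -> (-12,-12) [heading=0, draw]
    LT 180: heading 0 -> 180
  ]
  -- iteration 3/3 --
  LT 270: heading 180 -> 90
  FD 12: (-12,-12) -> (-12,0) [heading=90, draw]
  REPEAT 2 [
    -- iteration 1/2 --
    FD 18: (-12,0) -> (-12,18) [heading=90, draw]
    LT 180: heading 90 -> 270
    -- iteration 2/2 --
    FD 18: (-12,18) -> (-12,0) [heading=270, draw]
    LT 180: heading 270 -> 90
  ]
]
Final: pos=(-12,0), heading=90, 9 segment(s) drawn

Segment lengths:
  seg 1: (0,0) -> (0,-12), length = 12
  seg 2: (0,-12) -> (0,-30), length = 18
  seg 3: (0,-30) -> (0,-12), length = 18
  seg 4: (0,-12) -> (-12,-12), length = 12
  seg 5: (-12,-12) -> (-30,-12), length = 18
  seg 6: (-30,-12) -> (-12,-12), length = 18
  seg 7: (-12,-12) -> (-12,0), length = 12
  seg 8: (-12,0) -> (-12,18), length = 18
  seg 9: (-12,18) -> (-12,0), length = 18
Total = 144

Answer: 144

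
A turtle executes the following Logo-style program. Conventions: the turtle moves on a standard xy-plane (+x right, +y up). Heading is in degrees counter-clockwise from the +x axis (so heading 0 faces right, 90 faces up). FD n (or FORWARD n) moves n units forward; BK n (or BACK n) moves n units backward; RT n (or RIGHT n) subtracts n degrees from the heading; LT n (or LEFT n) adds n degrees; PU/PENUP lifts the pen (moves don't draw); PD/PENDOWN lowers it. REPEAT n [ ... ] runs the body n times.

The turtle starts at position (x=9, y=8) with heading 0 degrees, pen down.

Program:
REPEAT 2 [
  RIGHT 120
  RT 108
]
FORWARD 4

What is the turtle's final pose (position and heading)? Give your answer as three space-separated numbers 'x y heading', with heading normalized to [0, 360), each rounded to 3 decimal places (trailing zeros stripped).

Executing turtle program step by step:
Start: pos=(9,8), heading=0, pen down
REPEAT 2 [
  -- iteration 1/2 --
  RT 120: heading 0 -> 240
  RT 108: heading 240 -> 132
  -- iteration 2/2 --
  RT 120: heading 132 -> 12
  RT 108: heading 12 -> 264
]
FD 4: (9,8) -> (8.582,4.022) [heading=264, draw]
Final: pos=(8.582,4.022), heading=264, 1 segment(s) drawn

Answer: 8.582 4.022 264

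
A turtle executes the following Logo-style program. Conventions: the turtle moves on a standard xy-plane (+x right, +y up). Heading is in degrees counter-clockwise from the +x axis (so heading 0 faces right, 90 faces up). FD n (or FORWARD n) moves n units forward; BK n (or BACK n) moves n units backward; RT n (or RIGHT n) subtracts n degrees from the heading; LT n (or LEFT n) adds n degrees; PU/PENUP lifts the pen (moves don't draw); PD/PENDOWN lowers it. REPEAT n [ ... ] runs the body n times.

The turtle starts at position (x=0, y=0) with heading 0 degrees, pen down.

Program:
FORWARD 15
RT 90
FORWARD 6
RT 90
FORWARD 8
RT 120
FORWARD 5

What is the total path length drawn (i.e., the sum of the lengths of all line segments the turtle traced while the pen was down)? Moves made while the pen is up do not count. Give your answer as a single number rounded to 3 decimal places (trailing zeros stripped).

Answer: 34

Derivation:
Executing turtle program step by step:
Start: pos=(0,0), heading=0, pen down
FD 15: (0,0) -> (15,0) [heading=0, draw]
RT 90: heading 0 -> 270
FD 6: (15,0) -> (15,-6) [heading=270, draw]
RT 90: heading 270 -> 180
FD 8: (15,-6) -> (7,-6) [heading=180, draw]
RT 120: heading 180 -> 60
FD 5: (7,-6) -> (9.5,-1.67) [heading=60, draw]
Final: pos=(9.5,-1.67), heading=60, 4 segment(s) drawn

Segment lengths:
  seg 1: (0,0) -> (15,0), length = 15
  seg 2: (15,0) -> (15,-6), length = 6
  seg 3: (15,-6) -> (7,-6), length = 8
  seg 4: (7,-6) -> (9.5,-1.67), length = 5
Total = 34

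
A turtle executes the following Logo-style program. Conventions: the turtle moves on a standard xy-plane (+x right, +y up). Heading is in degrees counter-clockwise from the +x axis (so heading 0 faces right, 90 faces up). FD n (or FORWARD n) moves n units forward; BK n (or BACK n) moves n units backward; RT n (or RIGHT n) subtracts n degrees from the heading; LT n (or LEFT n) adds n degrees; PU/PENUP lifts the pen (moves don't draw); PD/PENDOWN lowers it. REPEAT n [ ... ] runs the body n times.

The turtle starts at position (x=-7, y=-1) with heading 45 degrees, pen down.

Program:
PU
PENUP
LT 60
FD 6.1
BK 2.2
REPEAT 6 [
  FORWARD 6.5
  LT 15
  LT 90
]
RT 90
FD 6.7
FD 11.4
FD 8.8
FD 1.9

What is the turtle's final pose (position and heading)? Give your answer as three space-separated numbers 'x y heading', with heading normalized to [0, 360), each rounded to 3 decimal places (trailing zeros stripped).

Answer: -6.299 -25.808 285

Derivation:
Executing turtle program step by step:
Start: pos=(-7,-1), heading=45, pen down
PU: pen up
PU: pen up
LT 60: heading 45 -> 105
FD 6.1: (-7,-1) -> (-8.579,4.892) [heading=105, move]
BK 2.2: (-8.579,4.892) -> (-8.009,2.767) [heading=105, move]
REPEAT 6 [
  -- iteration 1/6 --
  FD 6.5: (-8.009,2.767) -> (-9.692,9.046) [heading=105, move]
  LT 15: heading 105 -> 120
  LT 90: heading 120 -> 210
  -- iteration 2/6 --
  FD 6.5: (-9.692,9.046) -> (-15.321,5.796) [heading=210, move]
  LT 15: heading 210 -> 225
  LT 90: heading 225 -> 315
  -- iteration 3/6 --
  FD 6.5: (-15.321,5.796) -> (-10.725,1.199) [heading=315, move]
  LT 15: heading 315 -> 330
  LT 90: heading 330 -> 60
  -- iteration 4/6 --
  FD 6.5: (-10.725,1.199) -> (-7.475,6.829) [heading=60, move]
  LT 15: heading 60 -> 75
  LT 90: heading 75 -> 165
  -- iteration 5/6 --
  FD 6.5: (-7.475,6.829) -> (-13.753,8.511) [heading=165, move]
  LT 15: heading 165 -> 180
  LT 90: heading 180 -> 270
  -- iteration 6/6 --
  FD 6.5: (-13.753,8.511) -> (-13.753,2.011) [heading=270, move]
  LT 15: heading 270 -> 285
  LT 90: heading 285 -> 15
]
RT 90: heading 15 -> 285
FD 6.7: (-13.753,2.011) -> (-12.019,-4.461) [heading=285, move]
FD 11.4: (-12.019,-4.461) -> (-9.069,-15.472) [heading=285, move]
FD 8.8: (-9.069,-15.472) -> (-6.791,-23.972) [heading=285, move]
FD 1.9: (-6.791,-23.972) -> (-6.299,-25.808) [heading=285, move]
Final: pos=(-6.299,-25.808), heading=285, 0 segment(s) drawn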